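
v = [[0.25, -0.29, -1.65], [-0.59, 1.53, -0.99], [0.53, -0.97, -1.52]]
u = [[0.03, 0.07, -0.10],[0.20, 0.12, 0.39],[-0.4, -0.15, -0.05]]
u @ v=[[-0.09,0.20,0.03], [0.19,-0.25,-1.04], [-0.04,-0.06,0.88]]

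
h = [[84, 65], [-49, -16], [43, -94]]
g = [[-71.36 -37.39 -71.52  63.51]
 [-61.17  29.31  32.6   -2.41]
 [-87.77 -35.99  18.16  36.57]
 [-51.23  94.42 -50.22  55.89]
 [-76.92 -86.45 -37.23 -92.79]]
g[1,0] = -61.17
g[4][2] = -37.23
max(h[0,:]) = 84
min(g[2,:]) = -87.77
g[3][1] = 94.42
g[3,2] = -50.22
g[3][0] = -51.23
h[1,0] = -49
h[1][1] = -16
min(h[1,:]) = -49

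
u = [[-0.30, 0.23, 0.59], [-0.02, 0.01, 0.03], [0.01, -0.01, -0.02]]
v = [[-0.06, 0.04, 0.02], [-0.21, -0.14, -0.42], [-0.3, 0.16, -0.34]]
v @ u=[[0.02, -0.01, -0.03], [0.06, -0.05, -0.12], [0.08, -0.06, -0.17]]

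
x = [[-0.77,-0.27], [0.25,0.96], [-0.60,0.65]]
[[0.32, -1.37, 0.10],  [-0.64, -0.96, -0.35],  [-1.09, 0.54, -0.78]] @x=[[-0.65, -1.34], [0.46, -0.98], [1.44, 0.31]]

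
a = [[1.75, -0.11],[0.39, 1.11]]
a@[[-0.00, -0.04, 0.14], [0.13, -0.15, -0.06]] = [[-0.01, -0.05, 0.25], [0.14, -0.18, -0.01]]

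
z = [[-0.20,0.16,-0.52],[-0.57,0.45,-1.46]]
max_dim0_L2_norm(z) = 1.55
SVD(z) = [[-0.33, -0.94], [-0.94, 0.33]] @ diag([1.730604808052114, 0.0026454388867998358]) @ [[0.35, -0.28, 0.90], [-0.93, -0.01, 0.36]]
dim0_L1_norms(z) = [0.77, 0.61, 1.98]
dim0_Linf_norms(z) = [0.57, 0.45, 1.46]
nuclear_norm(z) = 1.73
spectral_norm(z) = 1.73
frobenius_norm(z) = 1.73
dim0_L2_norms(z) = [0.6, 0.48, 1.55]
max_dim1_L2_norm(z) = 1.63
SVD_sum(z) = [[-0.2, 0.16, -0.52], [-0.57, 0.45, -1.46]] + [[0.00, 0.0, -0.0], [-0.00, -0.00, 0.0]]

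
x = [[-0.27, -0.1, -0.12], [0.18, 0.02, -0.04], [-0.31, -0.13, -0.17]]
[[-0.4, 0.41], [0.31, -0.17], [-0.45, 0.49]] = x @ [[1.63,-1.22], [0.08,0.49], [-0.38,-1.05]]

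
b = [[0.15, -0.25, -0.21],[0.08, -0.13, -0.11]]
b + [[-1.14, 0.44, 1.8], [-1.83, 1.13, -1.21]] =[[-0.99, 0.19, 1.59], [-1.75, 1.00, -1.32]]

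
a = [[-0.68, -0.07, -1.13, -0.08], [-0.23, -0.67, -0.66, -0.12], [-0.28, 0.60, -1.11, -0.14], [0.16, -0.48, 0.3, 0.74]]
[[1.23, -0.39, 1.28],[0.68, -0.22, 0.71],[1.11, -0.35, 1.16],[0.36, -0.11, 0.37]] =a @[[-0.02, 0.01, -0.02], [-0.05, 0.02, -0.05], [-1.14, 0.36, -1.19], [0.92, -0.29, 0.96]]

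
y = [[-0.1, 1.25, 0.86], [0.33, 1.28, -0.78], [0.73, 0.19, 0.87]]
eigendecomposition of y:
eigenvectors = [[0.89+0.00j, -0.46-0.30j, (-0.46+0.3j)], [(-0.27+0j), -0.02-0.58j, -0.02+0.58j], [(-0.36+0j), (-0.6+0j), (-0.6-0j)]]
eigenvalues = [(-0.82+0j), (1.44+0.55j), (1.44-0.55j)]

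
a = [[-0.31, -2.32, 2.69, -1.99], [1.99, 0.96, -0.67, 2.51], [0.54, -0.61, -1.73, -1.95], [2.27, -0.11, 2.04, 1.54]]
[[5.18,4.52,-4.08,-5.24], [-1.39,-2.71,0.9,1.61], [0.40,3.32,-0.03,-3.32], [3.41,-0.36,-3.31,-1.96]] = a @ [[1.07, 0.61, -1.01, -1.41],[0.06, -1.08, -0.41, 0.94],[1.3, -0.04, -1.26, -0.33],[-1.08, -1.16, 0.98, 1.31]]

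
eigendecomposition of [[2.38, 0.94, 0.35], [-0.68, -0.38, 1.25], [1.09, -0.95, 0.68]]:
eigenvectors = [[(-0.87+0j), 0.20+0.20j, (0.2-0.2j)], [(-0.01+0j), (-0.71+0j), -0.71-0.00j], [(-0.49+0j), (-0.14-0.63j), -0.14+0.63j]]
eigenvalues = [(2.59+0j), (0.05+1.29j), (0.05-1.29j)]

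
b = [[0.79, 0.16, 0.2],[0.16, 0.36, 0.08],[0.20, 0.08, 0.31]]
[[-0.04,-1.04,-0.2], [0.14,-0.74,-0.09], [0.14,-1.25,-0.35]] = b@[[-0.26, -0.16, 0.04], [0.39, -1.19, -0.02], [0.53, -3.62, -1.16]]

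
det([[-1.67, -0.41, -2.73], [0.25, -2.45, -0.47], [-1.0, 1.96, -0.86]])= 0.013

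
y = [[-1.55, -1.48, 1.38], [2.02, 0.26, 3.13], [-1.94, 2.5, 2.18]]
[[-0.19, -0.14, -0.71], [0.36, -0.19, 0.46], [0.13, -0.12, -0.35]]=y @ [[0.09, 0.01, 0.29], [0.08, 0.02, 0.13], [0.05, -0.07, -0.05]]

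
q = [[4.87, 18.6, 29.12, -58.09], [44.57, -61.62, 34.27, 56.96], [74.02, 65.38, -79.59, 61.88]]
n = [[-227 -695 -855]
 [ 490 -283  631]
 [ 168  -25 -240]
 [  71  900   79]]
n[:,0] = [-227, 490, 168, 71]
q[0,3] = -58.09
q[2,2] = -79.59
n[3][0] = 71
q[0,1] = 18.6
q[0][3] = -58.09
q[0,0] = 4.87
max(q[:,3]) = 61.88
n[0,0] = -227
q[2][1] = 65.38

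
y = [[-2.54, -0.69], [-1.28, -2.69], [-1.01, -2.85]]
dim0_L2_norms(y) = [3.02, 3.98]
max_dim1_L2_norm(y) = 3.02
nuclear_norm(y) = 6.54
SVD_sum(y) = [[-1.1, -1.65], [-1.64, -2.45], [-1.63, -2.44]] + [[-1.44, 0.96],[0.36, -0.24],[0.62, -0.41]]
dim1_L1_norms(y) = [3.23, 3.97, 3.86]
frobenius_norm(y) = 4.99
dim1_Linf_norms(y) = [2.54, 2.69, 2.85]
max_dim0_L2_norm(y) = 3.98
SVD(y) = [[-0.43, 0.9], [-0.64, -0.22], [-0.64, -0.38]] @ diag([4.606386056434203, 1.9302868955387316]) @ [[0.55,0.83], [-0.83,0.55]]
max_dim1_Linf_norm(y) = 2.85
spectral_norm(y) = 4.61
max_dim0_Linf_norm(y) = 2.85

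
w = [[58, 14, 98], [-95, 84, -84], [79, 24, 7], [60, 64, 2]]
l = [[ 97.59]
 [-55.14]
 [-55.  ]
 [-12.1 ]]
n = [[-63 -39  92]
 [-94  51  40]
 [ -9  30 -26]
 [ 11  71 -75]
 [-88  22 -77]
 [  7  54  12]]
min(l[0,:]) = 97.59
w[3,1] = 64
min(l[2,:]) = -55.0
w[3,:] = [60, 64, 2]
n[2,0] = -9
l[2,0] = -55.0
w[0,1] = 14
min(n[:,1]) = -39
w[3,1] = 64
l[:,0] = [97.59, -55.14, -55.0, -12.1]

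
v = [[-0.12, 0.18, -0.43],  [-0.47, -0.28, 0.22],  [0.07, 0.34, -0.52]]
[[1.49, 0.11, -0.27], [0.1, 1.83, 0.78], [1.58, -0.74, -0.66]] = v@[[-2.57, -2.7, -0.67], [2.65, -2.41, -1.53], [-1.65, -0.52, 0.17]]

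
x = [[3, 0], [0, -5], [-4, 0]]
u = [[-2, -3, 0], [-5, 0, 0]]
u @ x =[[-6, 15], [-15, 0]]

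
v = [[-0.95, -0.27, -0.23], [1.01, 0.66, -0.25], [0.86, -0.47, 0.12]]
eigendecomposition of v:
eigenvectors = [[(-0.28+0.35j),(-0.28-0.35j),(0.04+0j)], [(0.46-0.12j),0.46+0.12j,-0.79+0.00j], [(0.76+0j),0.76-0.00j,0.61+0.00j]]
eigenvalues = [(-0.48+0.48j), (-0.48-0.48j), (0.8+0j)]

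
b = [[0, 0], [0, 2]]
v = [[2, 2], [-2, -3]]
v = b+[[2, 2], [-2, -5]]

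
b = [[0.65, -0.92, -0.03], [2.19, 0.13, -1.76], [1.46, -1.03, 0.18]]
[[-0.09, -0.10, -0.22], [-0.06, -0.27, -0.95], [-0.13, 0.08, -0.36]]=b@[[-0.04, 0.16, -0.22], [0.07, 0.21, 0.08], [-0.01, 0.37, 0.27]]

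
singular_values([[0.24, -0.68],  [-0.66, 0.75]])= [1.21, 0.22]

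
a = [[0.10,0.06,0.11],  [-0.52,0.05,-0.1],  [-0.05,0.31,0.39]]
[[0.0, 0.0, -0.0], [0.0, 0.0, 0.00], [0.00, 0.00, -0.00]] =a @ [[0.00, -0.0, -0.00],[0.0, -0.00, -0.0],[0.00, -0.00, -0.01]]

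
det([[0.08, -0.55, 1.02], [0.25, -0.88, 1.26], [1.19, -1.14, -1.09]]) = -0.005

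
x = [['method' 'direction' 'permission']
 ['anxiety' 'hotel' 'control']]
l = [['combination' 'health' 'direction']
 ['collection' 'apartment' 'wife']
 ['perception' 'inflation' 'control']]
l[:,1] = ['health', 'apartment', 'inflation']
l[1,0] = 'collection'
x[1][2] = 'control'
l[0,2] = 'direction'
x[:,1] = ['direction', 'hotel']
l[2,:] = ['perception', 'inflation', 'control']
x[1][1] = 'hotel'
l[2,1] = 'inflation'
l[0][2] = 'direction'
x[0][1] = 'direction'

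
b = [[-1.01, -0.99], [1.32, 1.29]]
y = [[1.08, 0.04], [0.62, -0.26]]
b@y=[[-1.7, 0.22], [2.23, -0.28]]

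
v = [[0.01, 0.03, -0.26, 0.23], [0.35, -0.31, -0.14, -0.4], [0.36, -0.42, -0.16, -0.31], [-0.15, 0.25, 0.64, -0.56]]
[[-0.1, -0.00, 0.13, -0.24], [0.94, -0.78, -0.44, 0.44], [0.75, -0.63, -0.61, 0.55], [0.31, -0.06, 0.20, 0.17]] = v@[[0.15, -0.57, 0.87, -1.35], [0.32, -0.46, 1.94, -1.84], [-1.34, 1.18, 0.05, -0.06], [-1.99, 1.40, 0.33, -0.83]]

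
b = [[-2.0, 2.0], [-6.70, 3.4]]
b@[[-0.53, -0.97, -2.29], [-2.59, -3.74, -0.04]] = [[-4.12, -5.54, 4.5], [-5.25, -6.22, 15.21]]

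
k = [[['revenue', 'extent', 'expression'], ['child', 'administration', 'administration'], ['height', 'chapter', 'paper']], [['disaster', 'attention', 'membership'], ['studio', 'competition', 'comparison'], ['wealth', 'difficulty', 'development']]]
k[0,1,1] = 'administration'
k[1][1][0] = 'studio'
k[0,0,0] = 'revenue'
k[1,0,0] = 'disaster'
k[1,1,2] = 'comparison'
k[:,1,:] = [['child', 'administration', 'administration'], ['studio', 'competition', 'comparison']]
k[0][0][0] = 'revenue'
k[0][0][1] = 'extent'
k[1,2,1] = 'difficulty'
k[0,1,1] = 'administration'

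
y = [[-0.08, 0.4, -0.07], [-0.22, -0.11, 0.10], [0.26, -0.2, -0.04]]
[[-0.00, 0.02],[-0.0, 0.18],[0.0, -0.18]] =y @ [[0.01, -0.76], [0.00, -0.11], [-0.00, 0.02]]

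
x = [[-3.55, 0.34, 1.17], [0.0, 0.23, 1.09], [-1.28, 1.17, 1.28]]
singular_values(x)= [4.19, 1.44, 0.55]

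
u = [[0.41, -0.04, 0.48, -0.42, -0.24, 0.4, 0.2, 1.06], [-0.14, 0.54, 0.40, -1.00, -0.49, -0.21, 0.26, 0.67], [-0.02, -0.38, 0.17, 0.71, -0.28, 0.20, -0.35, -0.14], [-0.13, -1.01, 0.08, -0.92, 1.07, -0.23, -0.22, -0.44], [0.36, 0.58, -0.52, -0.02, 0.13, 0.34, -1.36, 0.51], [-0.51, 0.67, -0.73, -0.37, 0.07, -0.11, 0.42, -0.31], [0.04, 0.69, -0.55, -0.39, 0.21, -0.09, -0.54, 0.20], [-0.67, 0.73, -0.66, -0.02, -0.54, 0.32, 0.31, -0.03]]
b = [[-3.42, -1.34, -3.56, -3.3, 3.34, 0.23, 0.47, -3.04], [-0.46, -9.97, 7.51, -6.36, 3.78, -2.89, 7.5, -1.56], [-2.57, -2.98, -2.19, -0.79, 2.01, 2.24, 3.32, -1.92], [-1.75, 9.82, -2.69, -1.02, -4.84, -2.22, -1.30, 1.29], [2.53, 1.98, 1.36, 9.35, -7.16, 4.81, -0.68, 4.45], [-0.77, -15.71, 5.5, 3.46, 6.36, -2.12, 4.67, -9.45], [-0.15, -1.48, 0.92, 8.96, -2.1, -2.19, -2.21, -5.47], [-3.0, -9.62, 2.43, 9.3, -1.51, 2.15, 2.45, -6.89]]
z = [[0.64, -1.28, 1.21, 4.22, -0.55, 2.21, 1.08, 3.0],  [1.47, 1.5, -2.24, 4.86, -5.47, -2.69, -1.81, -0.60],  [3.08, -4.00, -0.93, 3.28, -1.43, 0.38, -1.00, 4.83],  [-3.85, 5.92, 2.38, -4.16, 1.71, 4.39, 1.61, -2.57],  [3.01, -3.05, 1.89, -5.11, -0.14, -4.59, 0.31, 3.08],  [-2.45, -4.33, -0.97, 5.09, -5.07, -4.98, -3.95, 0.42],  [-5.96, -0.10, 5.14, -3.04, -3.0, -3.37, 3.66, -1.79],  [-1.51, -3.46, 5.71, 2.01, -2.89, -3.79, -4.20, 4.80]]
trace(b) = -34.98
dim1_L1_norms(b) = [18.7, 40.03, 18.02, 24.93, 32.32, 48.04, 23.48, 37.35]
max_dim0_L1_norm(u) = 4.64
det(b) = 318.54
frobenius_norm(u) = 4.05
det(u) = -0.00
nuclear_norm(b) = 77.04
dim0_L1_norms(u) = [2.28, 4.64, 3.59, 3.85, 3.03, 1.9, 3.66, 3.36]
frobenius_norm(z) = 26.41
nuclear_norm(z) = 59.86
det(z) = 95638.87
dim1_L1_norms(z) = [14.19, 20.64, 18.93, 26.59, 21.18, 27.26, 26.06, 28.37]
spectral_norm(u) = 2.29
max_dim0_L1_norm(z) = 31.77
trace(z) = 0.39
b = z @ u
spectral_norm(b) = 30.29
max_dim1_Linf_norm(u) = 1.36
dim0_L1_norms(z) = [21.97, 23.64, 20.47, 31.77, 20.26, 26.4, 17.62, 21.09]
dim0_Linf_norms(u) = [0.67, 1.01, 0.73, 1.0, 1.07, 0.4, 1.36, 1.06]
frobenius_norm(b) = 39.26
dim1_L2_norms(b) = [7.6, 16.67, 6.68, 11.81, 13.94, 21.11, 11.29, 15.95]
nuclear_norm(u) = 9.11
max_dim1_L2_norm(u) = 1.82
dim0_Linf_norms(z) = [5.96, 5.92, 5.71, 5.11, 5.47, 4.98, 4.2, 4.83]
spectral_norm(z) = 17.91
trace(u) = -0.35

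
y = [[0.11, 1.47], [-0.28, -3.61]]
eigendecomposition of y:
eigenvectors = [[1.00, -0.38], [-0.08, 0.93]]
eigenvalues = [-0.0, -3.5]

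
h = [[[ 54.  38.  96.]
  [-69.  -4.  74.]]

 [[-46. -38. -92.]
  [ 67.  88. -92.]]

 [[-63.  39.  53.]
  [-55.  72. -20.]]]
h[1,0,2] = -92.0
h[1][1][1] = 88.0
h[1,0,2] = -92.0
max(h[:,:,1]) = 88.0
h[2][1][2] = -20.0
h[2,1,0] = -55.0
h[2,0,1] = 39.0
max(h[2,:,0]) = -55.0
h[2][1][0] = -55.0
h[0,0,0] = 54.0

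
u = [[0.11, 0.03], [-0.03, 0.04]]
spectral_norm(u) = 0.12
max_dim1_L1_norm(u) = 0.14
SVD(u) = [[-0.98, 0.19], [0.19, 0.98]] @ diag([0.11577747210701754, 0.04577747210701757]) @ [[-0.98, -0.19], [-0.19, 0.98]]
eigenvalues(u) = [0.09, 0.06]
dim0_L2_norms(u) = [0.11, 0.05]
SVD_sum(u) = [[0.11, 0.02],[-0.02, -0.00]] + [[-0.00, 0.01], [-0.01, 0.04]]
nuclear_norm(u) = 0.16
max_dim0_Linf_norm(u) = 0.11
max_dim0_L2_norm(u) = 0.11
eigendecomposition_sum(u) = [[0.14, 0.08], [-0.08, -0.04]] + [[-0.03, -0.05], [0.05, 0.08]]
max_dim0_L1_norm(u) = 0.14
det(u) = 0.01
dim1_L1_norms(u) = [0.14, 0.07]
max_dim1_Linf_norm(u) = 0.11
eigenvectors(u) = [[0.87, -0.49], [-0.49, 0.87]]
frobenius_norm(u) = 0.12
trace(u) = 0.15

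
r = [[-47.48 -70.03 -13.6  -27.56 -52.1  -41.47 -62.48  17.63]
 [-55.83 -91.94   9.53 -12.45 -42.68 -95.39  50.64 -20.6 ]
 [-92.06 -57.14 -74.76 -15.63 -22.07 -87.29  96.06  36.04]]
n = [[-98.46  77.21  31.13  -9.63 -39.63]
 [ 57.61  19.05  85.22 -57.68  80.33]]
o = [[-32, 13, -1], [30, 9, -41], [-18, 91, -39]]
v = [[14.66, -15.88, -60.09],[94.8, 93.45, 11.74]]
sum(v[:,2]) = -48.35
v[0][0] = 14.66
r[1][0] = -55.83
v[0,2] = -60.09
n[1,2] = 85.22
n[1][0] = 57.61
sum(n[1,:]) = 184.52999999999997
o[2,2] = -39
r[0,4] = -52.1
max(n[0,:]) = 77.21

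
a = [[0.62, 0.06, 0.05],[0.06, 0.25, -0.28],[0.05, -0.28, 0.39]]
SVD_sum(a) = [[0.61, 0.02, 0.10], [0.02, 0.00, 0.00], [0.1, 0.0, 0.02]] + [[0.01,0.04,-0.05], [0.04,0.24,-0.29], [-0.05,-0.29,0.36]] + [[0.00, -0.00, -0.00],[-0.00, 0.01, 0.01],[-0.00, 0.01, 0.01]]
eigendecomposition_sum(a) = [[0.00,  -0.00,  -0.0],[-0.0,  0.01,  0.01],[-0.00,  0.01,  0.01]] + [[0.61, 0.02, 0.10], [0.02, 0.00, 0.0], [0.1, 0.0, 0.02]] + [[0.01, 0.04, -0.05],[0.04, 0.24, -0.29],[-0.05, -0.29, 0.36]]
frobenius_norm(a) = 0.88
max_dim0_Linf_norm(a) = 0.62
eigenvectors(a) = [[-0.13, 0.99, -0.11], [0.78, 0.03, -0.62], [0.61, 0.17, 0.77]]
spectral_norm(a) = 0.63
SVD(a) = [[-0.99,-0.11,-0.13],[-0.03,-0.62,0.78],[-0.17,0.77,0.61]] @ diag([0.6304549985196309, 0.6083393929446309, 0.021205608535738864]) @ [[-0.99,-0.03,-0.17], [-0.11,-0.62,0.77], [-0.13,0.78,0.61]]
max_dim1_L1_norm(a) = 0.73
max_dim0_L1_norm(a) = 0.73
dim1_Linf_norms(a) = [0.62, 0.28, 0.39]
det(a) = 0.01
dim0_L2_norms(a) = [0.62, 0.38, 0.48]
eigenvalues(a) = [0.02, 0.63, 0.61]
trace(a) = 1.26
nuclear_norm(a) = 1.26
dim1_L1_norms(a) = [0.73, 0.59, 0.72]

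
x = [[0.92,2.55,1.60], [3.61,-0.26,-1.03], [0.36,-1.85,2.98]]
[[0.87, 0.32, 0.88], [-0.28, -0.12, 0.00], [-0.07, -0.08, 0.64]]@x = [[2.27, 0.51, 3.68],[-0.69, -0.68, -0.32],[-0.12, -1.34, 1.88]]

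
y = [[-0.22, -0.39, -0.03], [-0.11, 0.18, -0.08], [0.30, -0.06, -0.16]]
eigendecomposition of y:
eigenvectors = [[-0.25+0.41j, (-0.25-0.41j), -0.52+0.00j], [(0.06+0.12j), (0.06-0.12j), 0.74+0.00j], [(0.86+0j), 0.86-0.00j, (-0.43+0j)]]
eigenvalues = [(-0.25+0.14j), (-0.25-0.14j), (0.3+0j)]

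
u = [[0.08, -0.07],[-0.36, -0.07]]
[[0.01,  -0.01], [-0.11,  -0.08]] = u@[[0.26, 0.17], [0.17, 0.34]]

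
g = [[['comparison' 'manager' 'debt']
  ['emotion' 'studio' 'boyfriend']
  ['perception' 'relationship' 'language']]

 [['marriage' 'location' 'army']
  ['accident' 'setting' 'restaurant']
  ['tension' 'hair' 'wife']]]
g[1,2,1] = 'hair'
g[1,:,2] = ['army', 'restaurant', 'wife']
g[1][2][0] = 'tension'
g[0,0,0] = 'comparison'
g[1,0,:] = ['marriage', 'location', 'army']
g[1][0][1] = 'location'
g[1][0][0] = 'marriage'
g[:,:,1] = [['manager', 'studio', 'relationship'], ['location', 'setting', 'hair']]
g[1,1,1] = 'setting'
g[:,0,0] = ['comparison', 'marriage']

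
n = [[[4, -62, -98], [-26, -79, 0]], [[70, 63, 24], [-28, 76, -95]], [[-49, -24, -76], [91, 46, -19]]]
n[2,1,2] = -19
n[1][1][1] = 76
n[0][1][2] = 0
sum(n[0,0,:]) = -156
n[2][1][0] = 91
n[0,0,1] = -62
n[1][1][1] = 76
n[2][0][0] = -49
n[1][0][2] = 24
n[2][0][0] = -49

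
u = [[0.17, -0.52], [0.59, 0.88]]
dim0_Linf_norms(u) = [0.59, 0.88]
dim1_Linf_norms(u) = [0.52, 0.88]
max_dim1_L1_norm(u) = 1.47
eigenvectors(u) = [[(0.44-0.53j),0.44+0.53j], [(-0.73+0j),(-0.73-0j)]]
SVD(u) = [[-0.35, 0.94], [0.94, 0.35]] @ diag([1.12069107432955, 0.40724871506007126]) @ [[0.44, 0.90],[0.90, -0.44]]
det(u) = 0.46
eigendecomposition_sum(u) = [[0.09+0.43j, (-0.26+0.32j)], [0.30-0.36j, (0.44-0.01j)]] + [[(0.09-0.43j),(-0.26-0.32j)], [(0.29+0.36j),(0.44+0.01j)]]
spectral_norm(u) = 1.12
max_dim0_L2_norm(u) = 1.02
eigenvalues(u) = [(0.52+0.43j), (0.52-0.43j)]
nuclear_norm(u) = 1.53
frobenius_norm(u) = 1.19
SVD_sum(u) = [[-0.17, -0.35], [0.46, 0.94]] + [[0.34,  -0.17], [0.13,  -0.06]]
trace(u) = 1.05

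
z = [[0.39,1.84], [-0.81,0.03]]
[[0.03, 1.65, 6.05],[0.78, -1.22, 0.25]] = z@ [[-0.95, 1.53, -0.19], [0.22, 0.57, 3.33]]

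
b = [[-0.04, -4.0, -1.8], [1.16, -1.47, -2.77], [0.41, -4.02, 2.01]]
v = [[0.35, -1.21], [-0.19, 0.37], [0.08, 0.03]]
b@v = [[0.60, -1.49], [0.46, -2.03], [1.07, -1.92]]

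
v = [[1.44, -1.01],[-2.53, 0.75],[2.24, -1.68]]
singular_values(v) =[4.17, 0.71]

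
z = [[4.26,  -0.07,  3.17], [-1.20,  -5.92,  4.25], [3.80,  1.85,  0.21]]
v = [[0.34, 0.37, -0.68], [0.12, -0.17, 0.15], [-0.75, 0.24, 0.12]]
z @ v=[[-0.94, 2.35, -2.53],[-4.31, 1.58, 0.44],[1.36, 1.14, -2.28]]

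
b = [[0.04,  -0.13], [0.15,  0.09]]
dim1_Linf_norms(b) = [0.13, 0.15]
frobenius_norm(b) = 0.22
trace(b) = 0.13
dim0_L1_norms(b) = [0.19, 0.22]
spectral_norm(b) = 0.18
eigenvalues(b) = [(0.06+0.14j), (0.06-0.14j)]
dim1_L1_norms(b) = [0.17, 0.24]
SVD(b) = [[0.37, -0.93],[-0.93, -0.37]] @ diag([0.18127931444000384, 0.12742766636865882]) @ [[-0.69, -0.73],[-0.73, 0.69]]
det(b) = 0.02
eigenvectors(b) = [[0.12-0.67j, 0.12+0.67j], [-0.73+0.00j, -0.73-0.00j]]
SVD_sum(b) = [[-0.05, -0.05], [0.12, 0.12]] + [[0.09,  -0.08], [0.03,  -0.03]]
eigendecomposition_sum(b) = [[(0.02+0.07j), -0.06+0.03j], [0.07-0.04j, 0.04+0.06j]] + [[0.02-0.07j, (-0.06-0.03j)],[0.07+0.04j, 0.04-0.06j]]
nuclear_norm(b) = 0.31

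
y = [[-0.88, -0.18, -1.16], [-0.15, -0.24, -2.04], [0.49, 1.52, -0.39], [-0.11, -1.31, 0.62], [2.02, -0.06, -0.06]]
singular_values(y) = [2.58, 2.35, 1.77]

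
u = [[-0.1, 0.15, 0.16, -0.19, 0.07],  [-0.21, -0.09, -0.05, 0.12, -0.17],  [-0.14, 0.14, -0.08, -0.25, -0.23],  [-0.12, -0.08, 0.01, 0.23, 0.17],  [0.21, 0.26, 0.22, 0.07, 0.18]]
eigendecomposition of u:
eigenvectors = [[-0.34-0.16j, (-0.34+0.16j), -0.34+0.00j, -0.59+0.00j, -0.26+0.00j], [(0.37-0.32j), (0.37+0.32j), 0.42+0.00j, (0.04+0j), 0.36+0.00j], [(0.05-0.48j), 0.05+0.48j, -0.34+0.00j, -0.39+0.00j, -0.74+0.00j], [0.17+0.17j, (0.17-0.17j), 0.75+0.00j, (-0.38+0j), (-0.21+0j)], [-0.57+0.00j, (-0.57-0j), (0.16+0j), 0.60+0.00j, 0.46+0.00j]]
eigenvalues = [(0.1+0.37j), (0.1-0.37j), (0.27+0j), (-0.2+0j), (-0.12+0j)]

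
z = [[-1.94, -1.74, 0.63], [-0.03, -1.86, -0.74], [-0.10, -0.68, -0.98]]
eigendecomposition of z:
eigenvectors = [[0.92, 0.99, 0.76], [0.34, -0.15, -0.36], [0.22, -0.0, 0.54]]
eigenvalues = [-2.43, -1.68, -0.67]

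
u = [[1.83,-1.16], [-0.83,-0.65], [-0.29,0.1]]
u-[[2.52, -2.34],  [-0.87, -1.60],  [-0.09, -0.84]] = [[-0.69, 1.18], [0.04, 0.95], [-0.2, 0.94]]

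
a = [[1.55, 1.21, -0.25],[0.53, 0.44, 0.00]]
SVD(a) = [[-0.95, -0.33], [-0.33, 0.95]] @ diag([2.096777948849223, 0.08439332449694367]) @ [[-0.78,-0.61,0.11], [-0.06,0.25,0.97]]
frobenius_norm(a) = 2.10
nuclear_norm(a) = 2.18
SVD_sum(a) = [[1.55, 1.22, -0.22], [0.53, 0.42, -0.08]] + [[0.00, -0.01, -0.03], [-0.00, 0.02, 0.08]]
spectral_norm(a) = 2.10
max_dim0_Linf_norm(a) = 1.55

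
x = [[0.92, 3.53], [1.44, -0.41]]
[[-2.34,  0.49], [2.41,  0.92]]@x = [[-1.45, -8.46], [3.54, 8.13]]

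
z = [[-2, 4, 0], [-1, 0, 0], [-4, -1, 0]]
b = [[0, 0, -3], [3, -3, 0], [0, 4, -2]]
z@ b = [[12, -12, 6], [0, 0, 3], [-3, 3, 12]]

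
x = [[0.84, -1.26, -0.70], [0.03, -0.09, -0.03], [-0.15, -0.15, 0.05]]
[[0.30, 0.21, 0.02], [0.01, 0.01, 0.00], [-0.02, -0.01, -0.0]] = x@[[0.15, 0.16, -0.05],[-0.04, -0.07, 0.02],[-0.17, 0.02, -0.13]]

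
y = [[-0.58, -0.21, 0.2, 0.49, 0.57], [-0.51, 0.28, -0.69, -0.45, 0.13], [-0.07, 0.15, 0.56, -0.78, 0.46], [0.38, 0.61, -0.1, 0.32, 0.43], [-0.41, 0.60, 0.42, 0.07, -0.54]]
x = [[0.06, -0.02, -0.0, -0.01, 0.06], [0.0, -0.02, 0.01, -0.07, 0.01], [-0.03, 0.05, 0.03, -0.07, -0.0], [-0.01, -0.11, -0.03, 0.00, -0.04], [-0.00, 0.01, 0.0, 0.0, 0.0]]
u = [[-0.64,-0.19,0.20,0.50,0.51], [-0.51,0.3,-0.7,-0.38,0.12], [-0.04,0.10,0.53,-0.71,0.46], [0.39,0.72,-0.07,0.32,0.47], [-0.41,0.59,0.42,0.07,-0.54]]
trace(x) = 0.07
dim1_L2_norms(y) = [0.99, 1.02, 1.08, 0.9, 1.0]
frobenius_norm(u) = 2.23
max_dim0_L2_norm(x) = 0.12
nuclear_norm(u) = 5.00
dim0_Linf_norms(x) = [0.06, 0.11, 0.03, 0.07, 0.06]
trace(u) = -0.03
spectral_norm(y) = 1.11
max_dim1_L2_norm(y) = 1.08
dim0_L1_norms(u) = [1.99, 1.9, 1.92, 1.98, 2.1]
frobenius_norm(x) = 0.19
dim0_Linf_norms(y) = [0.58, 0.61, 0.69, 0.78, 0.57]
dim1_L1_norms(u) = [2.04, 2.01, 1.84, 1.97, 2.03]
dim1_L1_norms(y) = [2.05, 2.06, 2.02, 1.84, 2.04]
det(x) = -0.00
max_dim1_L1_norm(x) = 0.19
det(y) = 0.97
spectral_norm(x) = 0.14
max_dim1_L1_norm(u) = 2.04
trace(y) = 0.04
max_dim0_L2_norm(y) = 1.08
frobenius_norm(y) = 2.24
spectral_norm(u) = 1.01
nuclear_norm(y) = 4.98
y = u + x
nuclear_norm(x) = 0.33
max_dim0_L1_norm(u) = 2.1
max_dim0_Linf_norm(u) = 0.72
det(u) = 1.00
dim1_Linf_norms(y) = [0.58, 0.69, 0.78, 0.61, 0.6]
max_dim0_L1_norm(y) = 2.13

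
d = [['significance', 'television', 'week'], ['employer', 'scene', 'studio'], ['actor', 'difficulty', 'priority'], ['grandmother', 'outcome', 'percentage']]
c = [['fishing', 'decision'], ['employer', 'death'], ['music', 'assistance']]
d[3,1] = 'outcome'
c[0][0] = 'fishing'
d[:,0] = ['significance', 'employer', 'actor', 'grandmother']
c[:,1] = ['decision', 'death', 'assistance']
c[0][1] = 'decision'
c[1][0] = 'employer'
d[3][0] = 'grandmother'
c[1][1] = 'death'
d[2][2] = 'priority'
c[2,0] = 'music'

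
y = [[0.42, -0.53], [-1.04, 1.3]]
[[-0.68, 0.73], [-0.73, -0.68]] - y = [[-1.10,  1.26], [0.31,  -1.98]]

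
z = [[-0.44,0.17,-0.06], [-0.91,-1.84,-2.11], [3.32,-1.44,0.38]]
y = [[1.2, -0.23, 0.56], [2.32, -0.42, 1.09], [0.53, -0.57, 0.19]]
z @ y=[[-0.17, 0.06, -0.07], [-6.48, 2.18, -2.92], [0.84, -0.38, 0.36]]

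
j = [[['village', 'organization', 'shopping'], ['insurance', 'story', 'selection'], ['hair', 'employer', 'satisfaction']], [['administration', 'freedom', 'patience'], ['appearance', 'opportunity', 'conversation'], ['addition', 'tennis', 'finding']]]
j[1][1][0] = 'appearance'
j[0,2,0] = 'hair'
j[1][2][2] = 'finding'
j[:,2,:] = [['hair', 'employer', 'satisfaction'], ['addition', 'tennis', 'finding']]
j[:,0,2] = ['shopping', 'patience']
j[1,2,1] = 'tennis'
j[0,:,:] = [['village', 'organization', 'shopping'], ['insurance', 'story', 'selection'], ['hair', 'employer', 'satisfaction']]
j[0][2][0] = 'hair'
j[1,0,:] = ['administration', 'freedom', 'patience']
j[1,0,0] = 'administration'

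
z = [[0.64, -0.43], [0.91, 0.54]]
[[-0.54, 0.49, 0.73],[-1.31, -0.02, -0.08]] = z @ [[-1.16, 0.35, 0.49], [-0.47, -0.62, -0.97]]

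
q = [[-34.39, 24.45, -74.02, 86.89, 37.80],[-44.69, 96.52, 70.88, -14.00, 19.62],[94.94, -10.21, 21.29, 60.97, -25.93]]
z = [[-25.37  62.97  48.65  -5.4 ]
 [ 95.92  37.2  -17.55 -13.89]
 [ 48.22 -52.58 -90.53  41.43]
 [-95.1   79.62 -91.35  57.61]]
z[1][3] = -13.89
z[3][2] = -91.35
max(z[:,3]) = 57.61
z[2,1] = -52.58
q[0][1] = 24.45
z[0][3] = -5.4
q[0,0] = -34.39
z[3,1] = 79.62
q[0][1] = 24.45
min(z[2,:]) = -90.53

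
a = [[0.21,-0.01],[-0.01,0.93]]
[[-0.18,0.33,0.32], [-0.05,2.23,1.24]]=a@[[-0.85, 1.68, 1.61], [-0.06, 2.42, 1.35]]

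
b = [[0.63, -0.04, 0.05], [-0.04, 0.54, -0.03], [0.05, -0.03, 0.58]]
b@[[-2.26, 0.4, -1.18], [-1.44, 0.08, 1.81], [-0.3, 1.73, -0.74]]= [[-1.38, 0.34, -0.85], [-0.68, -0.02, 1.05], [-0.24, 1.02, -0.54]]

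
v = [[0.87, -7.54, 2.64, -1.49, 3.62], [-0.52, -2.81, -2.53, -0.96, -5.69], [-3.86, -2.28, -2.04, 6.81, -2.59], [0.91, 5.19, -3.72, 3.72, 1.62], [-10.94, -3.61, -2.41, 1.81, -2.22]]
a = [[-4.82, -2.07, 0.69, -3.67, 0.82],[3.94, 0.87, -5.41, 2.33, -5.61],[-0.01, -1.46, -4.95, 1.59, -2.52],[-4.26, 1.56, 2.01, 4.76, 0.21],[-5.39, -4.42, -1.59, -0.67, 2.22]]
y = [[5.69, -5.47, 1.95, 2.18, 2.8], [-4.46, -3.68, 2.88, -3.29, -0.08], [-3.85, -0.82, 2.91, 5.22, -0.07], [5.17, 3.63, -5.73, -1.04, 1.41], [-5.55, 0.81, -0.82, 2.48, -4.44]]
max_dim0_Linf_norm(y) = 5.73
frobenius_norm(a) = 16.25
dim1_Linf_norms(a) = [4.82, 5.61, 4.95, 4.76, 5.39]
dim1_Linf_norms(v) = [7.54, 5.69, 6.81, 5.19, 10.94]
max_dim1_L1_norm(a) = 18.16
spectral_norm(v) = 14.29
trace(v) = -2.48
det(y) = 3345.37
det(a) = -515.79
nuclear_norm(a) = 29.85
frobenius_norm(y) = 17.78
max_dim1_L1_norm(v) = 20.99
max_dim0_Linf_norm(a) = 5.61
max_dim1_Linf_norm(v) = 10.94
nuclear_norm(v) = 40.19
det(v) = -14880.78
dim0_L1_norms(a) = [18.42, 10.38, 14.65, 13.02, 11.38]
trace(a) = -1.92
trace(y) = -0.56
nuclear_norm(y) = 33.63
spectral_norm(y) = 12.73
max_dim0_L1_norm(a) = 18.42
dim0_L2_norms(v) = [11.68, 10.48, 6.1, 8.16, 7.73]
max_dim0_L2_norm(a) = 9.27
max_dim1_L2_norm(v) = 12.11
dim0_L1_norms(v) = [17.1, 21.43, 13.34, 14.79, 15.74]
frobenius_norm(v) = 20.25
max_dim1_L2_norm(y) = 8.87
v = a + y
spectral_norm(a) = 12.08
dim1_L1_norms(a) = [12.07, 18.16, 10.53, 12.8, 14.29]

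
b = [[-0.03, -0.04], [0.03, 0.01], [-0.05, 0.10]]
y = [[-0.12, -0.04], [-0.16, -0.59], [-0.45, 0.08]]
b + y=[[-0.15, -0.08], [-0.13, -0.58], [-0.5, 0.18]]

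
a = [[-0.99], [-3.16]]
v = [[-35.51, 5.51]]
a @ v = [[35.15, -5.45],[112.21, -17.41]]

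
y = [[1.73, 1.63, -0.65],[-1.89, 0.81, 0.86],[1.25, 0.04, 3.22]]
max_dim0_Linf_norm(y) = 3.22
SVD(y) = [[0.0, 0.78, -0.62], [-0.06, -0.62, -0.78], [-1.0, 0.04, 0.05]] @ diag([3.4583491057054556, 2.842723702875201, 1.7121166467790028]) @ [[-0.32, -0.02, -0.95], [0.91, 0.27, -0.32], [0.26, -0.96, -0.07]]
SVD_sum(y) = [[-0.01, -0.00, -0.01], [0.07, 0.01, 0.21], [1.12, 0.08, 3.26]] + [[2.02, 0.6, -0.70], [-1.61, -0.48, 0.56], [0.11, 0.03, -0.04]] + [[-0.28, 1.03, 0.07], [-0.35, 1.28, 0.09], [0.02, -0.08, -0.01]]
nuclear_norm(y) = 8.01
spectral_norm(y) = 3.46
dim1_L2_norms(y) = [2.46, 2.23, 3.45]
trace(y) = 5.76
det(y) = 16.83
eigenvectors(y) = [[-0.23-0.60j,-0.23+0.60j,(-0.02+0j)], [(0.71+0j),(0.71-0j),(0.35+0j)], [-0.12+0.26j,-0.12-0.26j,0.94+0.00j]]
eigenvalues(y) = [(1.28+1.9j), (1.28-1.9j), (3.21+0j)]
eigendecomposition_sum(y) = [[0.88+0.80j, (0.83-0.55j), -0.29+0.22j],  [-1.19+0.59j, 0.23+1.08j, -0.12-0.39j],  [(-0.01-0.54j), (-0.44-0.1j), 0.17+0.03j]] + [[0.88-0.80j, 0.83+0.55j, (-0.29-0.22j)], [(-1.19-0.59j), 0.23-1.08j, -0.12+0.39j], [(-0.01+0.54j), (-0.44+0.1j), 0.17-0.03j]] + [[(-0.03+0j), -0.02+0.00j, -0.07+0.00j], [0.48-0.00j, (0.35-0j), (1.09-0j)], [1.28-0.00j, 0.92-0.00j, 2.89-0.00j]]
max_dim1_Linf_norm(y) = 3.22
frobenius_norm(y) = 4.79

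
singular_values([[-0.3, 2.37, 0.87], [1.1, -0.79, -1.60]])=[3.03, 1.3]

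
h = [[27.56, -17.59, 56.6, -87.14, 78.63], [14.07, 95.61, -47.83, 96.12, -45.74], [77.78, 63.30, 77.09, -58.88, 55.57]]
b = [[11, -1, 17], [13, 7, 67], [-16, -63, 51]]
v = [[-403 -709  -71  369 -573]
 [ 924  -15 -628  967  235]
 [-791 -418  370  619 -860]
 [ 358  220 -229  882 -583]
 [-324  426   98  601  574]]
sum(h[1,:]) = 112.23000000000002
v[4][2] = 98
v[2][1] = -418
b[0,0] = 11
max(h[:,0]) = 77.78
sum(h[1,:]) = 112.23000000000002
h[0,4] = 78.63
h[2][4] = 55.57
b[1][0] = 13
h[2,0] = 77.78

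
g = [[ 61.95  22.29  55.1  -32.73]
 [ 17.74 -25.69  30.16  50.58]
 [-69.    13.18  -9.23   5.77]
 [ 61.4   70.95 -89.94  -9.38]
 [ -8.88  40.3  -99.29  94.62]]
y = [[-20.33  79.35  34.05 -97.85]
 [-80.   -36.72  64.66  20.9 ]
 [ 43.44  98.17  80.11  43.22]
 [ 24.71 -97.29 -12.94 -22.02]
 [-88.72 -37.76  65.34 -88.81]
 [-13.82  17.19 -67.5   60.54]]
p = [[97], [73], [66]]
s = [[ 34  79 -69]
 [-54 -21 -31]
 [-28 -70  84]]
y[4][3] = -88.81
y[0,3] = -97.85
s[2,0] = -28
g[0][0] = 61.95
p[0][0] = 97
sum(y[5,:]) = -3.5899999999999963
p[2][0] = 66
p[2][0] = 66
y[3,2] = -12.94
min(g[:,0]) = -69.0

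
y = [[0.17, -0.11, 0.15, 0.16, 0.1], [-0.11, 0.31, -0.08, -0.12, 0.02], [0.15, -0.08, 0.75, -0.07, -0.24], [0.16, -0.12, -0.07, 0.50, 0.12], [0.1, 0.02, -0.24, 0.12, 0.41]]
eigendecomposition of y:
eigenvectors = [[0.08, -0.43, -0.85, 0.26, -0.1], [-0.10, 0.40, -0.19, 0.40, 0.8], [0.86, -0.23, 0.29, 0.34, 0.12], [-0.21, -0.73, 0.19, -0.3, 0.54], [-0.45, -0.26, 0.34, 0.75, -0.22]]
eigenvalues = [0.92, 0.68, 0.02, 0.3, 0.23]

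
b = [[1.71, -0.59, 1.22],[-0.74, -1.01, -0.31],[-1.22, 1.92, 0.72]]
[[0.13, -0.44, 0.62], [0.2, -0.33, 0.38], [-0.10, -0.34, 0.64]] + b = [[1.84, -1.03, 1.84], [-0.54, -1.34, 0.07], [-1.32, 1.58, 1.36]]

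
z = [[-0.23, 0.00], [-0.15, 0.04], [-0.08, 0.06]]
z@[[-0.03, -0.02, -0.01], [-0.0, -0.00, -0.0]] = [[0.01, 0.00, 0.00], [0.0, 0.0, 0.00], [0.00, 0.0, 0.0]]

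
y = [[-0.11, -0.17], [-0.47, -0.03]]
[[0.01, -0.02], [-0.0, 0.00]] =y@[[0.01, -0.01], [-0.07, 0.14]]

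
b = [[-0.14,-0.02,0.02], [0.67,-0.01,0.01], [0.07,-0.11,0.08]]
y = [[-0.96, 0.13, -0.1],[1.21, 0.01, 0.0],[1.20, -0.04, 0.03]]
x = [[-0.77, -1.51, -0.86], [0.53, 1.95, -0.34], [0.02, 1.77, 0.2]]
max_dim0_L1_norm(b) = 0.88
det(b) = -0.00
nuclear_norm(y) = 2.10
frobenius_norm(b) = 0.70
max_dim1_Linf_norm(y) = 1.21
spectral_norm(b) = 0.69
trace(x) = 1.38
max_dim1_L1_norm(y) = 1.27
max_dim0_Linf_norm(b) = 0.67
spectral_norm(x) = 3.15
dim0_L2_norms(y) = [1.96, 0.14, 0.1]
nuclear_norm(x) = 4.54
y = x @ b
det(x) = -1.37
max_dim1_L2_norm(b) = 0.67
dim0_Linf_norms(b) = [0.67, 0.11, 0.08]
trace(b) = -0.07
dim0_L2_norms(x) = [0.93, 3.04, 0.95]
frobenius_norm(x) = 3.31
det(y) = 0.00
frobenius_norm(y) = 1.96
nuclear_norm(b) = 0.83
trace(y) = -0.92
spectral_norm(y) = 1.96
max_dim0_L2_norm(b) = 0.69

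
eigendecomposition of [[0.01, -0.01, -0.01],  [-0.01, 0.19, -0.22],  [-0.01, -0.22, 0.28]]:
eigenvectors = [[-0.71, -0.70, -0.0], [-0.54, 0.55, -0.63], [-0.45, 0.45, 0.77]]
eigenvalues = [-0.0, 0.02, 0.46]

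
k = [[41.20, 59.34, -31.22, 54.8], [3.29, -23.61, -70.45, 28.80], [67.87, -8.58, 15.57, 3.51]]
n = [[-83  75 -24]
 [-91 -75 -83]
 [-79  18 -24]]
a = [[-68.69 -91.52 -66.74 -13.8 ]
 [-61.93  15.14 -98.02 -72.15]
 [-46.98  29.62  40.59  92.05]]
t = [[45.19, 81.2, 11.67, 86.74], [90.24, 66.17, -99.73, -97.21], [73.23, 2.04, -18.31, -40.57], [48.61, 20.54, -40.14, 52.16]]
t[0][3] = 86.74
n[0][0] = -83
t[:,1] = [81.2, 66.17, 2.04, 20.54]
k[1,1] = -23.61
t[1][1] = 66.17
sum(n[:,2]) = -131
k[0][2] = -31.22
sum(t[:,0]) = 257.27000000000004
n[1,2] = -83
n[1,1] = -75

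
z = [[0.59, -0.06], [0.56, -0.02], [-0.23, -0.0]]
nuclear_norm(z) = 0.88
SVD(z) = [[-0.7, 0.69],  [-0.66, -0.53],  [0.27, 0.48]] @ diag([0.8471380775011348, 0.03093667156759392]) @ [[-1.0, 0.07], [-0.07, -1.00]]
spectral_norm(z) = 0.85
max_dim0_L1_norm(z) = 1.38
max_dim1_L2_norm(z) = 0.59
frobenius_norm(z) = 0.85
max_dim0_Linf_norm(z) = 0.59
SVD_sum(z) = [[0.59, -0.04], [0.56, -0.04], [-0.23, 0.01]] + [[-0.0, -0.02], [0.0, 0.02], [-0.0, -0.01]]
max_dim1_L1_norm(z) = 0.65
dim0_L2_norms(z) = [0.85, 0.06]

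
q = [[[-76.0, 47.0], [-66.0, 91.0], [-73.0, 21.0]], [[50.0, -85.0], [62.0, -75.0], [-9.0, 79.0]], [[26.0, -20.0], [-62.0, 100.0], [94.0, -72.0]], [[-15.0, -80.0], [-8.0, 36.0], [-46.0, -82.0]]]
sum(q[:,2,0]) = -34.0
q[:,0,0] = [-76.0, 50.0, 26.0, -15.0]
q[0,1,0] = -66.0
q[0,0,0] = -76.0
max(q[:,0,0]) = 50.0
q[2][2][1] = -72.0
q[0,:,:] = [[-76.0, 47.0], [-66.0, 91.0], [-73.0, 21.0]]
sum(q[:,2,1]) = -54.0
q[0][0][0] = -76.0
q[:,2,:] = [[-73.0, 21.0], [-9.0, 79.0], [94.0, -72.0], [-46.0, -82.0]]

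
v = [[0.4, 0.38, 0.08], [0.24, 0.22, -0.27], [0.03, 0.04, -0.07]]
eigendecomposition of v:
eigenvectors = [[-0.87+0.00j,(-0.66-0.04j),(-0.66+0.04j)], [-0.48+0.00j,(0.73+0j),0.73-0.00j], [(-0.07+0j),(0.1-0.14j),(0.1+0.14j)]]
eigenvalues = [(0.62+0j), (-0.03+0.04j), (-0.03-0.04j)]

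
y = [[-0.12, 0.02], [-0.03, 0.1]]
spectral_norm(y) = 0.14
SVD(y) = [[-0.82, -0.58], [-0.58, 0.82]] @ diag([0.1370394017633987, 0.0831877536920537]) @ [[0.84, -0.54],[0.54, 0.84]]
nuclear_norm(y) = 0.22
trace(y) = -0.02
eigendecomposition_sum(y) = [[-0.12, 0.01], [-0.02, 0.00]] + [[-0.00, 0.01], [-0.01, 0.10]]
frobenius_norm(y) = 0.16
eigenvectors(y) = [[-0.99, -0.09],[-0.14, -1.0]]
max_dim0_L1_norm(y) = 0.15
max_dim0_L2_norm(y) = 0.12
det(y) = -0.01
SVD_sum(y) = [[-0.09,0.06],  [-0.07,0.04]] + [[-0.03, -0.04], [0.04, 0.06]]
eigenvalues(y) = [-0.12, 0.1]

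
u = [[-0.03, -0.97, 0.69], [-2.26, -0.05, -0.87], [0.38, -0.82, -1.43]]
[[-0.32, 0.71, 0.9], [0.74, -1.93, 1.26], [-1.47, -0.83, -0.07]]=u@ [[-0.53, 0.54, -0.65], [0.69, -0.17, -0.71], [0.49, 0.82, 0.28]]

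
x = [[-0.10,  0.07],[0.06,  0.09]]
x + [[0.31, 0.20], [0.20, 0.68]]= [[0.21, 0.27], [0.26, 0.77]]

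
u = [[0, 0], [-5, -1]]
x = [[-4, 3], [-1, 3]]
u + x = [[-4, 3], [-6, 2]]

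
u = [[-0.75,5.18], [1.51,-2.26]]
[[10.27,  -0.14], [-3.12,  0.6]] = u @ [[1.15, 0.46], [2.15, 0.04]]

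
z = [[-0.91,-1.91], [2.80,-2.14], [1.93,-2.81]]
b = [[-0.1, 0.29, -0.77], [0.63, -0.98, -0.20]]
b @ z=[[-0.58, 1.73], [-3.70, 1.46]]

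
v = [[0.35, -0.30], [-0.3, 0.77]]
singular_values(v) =[0.93, 0.19]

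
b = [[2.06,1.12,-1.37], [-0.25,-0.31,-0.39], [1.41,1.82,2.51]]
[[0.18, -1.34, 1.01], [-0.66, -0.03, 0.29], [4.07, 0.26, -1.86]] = b @ [[0.49, -0.97, 0.58],[0.48, 0.73, -0.78],[1.0, 0.12, -0.50]]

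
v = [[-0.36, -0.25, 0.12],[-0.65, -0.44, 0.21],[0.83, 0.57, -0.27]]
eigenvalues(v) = [-1.08, 0.0, 0.0]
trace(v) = -1.07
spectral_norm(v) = 1.40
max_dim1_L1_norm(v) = 1.67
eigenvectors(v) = [[0.33, 0.44, -0.22], [0.58, -0.82, 0.66], [-0.75, -0.36, 0.72]]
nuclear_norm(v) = 1.40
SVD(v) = [[-0.33,  0.65,  0.69], [-0.58,  -0.71,  0.4], [0.75,  -0.27,  0.61]] @ diag([1.3976289907655761, 0.005550820029911403, 0.0015467930025768121]) @ [[0.8, 0.55, -0.26], [0.6, -0.73, 0.33], [0.01, 0.42, 0.91]]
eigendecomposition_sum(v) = [[-0.36, -0.25, 0.12],[-0.64, -0.44, 0.21],[0.83, 0.57, -0.27]] + [[0.01, -0.0, 0.0], [-0.01, 0.00, -0.00], [-0.0, 0.00, -0.0]] + [[-0.00, -0.00, -0.0], [0.0, 0.0, 0.00], [0.00, 0.00, 0.0]]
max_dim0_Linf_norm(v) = 0.83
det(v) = -0.00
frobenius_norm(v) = 1.40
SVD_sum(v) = [[-0.36, -0.25, 0.12], [-0.65, -0.44, 0.21], [0.83, 0.57, -0.27]] + [[0.00,-0.00,0.0], [-0.0,0.00,-0.0], [-0.0,0.0,-0.00]] + [[0.00, 0.00, 0.00], [0.0, 0.00, 0.00], [0.00, 0.0, 0.00]]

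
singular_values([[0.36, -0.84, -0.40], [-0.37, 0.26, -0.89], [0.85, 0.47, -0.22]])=[1.0, 1.0, 0.99]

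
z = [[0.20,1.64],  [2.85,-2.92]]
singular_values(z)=[4.22, 1.25]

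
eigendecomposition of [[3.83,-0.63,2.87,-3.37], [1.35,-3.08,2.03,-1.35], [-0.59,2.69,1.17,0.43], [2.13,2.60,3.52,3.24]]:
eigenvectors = [[(-0.18+0j), (0.73+0j), 0.73-0.00j, 0.85+0.00j],[-0.86+0.00j, (0.16+0.06j), (0.16-0.06j), (0.02+0j)],[0.45+0.00j, -0.02-0.03j, (-0.02+0.03j), (-0.53+0j)],[(0.15+0j), (0.05-0.66j), (0.05+0.66j), -0.00+0.00j]]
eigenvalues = [(-3.62+0j), (3.37+2.87j), (3.37-2.87j), (2.04+0j)]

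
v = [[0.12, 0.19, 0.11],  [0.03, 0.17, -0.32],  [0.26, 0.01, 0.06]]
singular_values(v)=[0.37, 0.32, 0.16]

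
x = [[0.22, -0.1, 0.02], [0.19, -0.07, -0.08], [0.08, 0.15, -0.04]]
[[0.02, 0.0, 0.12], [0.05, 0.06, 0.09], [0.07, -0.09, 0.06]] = x@[[0.22, -0.23, 0.61], [0.25, -0.66, 0.14], [-0.30, -0.71, 0.21]]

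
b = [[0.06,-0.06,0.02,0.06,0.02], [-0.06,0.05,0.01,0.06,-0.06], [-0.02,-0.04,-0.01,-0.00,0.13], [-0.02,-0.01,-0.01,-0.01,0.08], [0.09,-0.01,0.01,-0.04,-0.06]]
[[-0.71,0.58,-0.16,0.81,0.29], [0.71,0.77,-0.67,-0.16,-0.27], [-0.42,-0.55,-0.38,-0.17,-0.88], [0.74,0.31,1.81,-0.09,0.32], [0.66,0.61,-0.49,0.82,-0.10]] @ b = [[-0.06, 0.07, -0.01, -0.03, -0.02],  [-0.01, 0.03, 0.03, 0.10, -0.12],  [-0.06, 0.02, -0.02, -0.02, 0.01],  [0.02, -0.10, 0.00, 0.05, 0.21],  [-0.01, 0.0, 0.02, 0.07, -0.02]]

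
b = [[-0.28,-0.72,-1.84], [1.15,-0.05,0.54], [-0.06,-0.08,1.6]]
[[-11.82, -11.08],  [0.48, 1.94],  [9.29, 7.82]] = b@[[-2.22, -0.54], [2.35, 2.8], [5.84, 5.01]]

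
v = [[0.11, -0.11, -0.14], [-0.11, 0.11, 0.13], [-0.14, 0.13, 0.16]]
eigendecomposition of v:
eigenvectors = [[-0.55, 0.79, -0.29], [0.53, 0.06, -0.85], [0.65, 0.61, 0.45]]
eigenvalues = [0.38, -0.01, 0.0]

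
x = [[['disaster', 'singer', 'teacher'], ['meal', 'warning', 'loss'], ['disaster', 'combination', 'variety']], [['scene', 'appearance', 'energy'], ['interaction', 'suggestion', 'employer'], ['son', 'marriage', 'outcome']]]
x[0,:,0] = ['disaster', 'meal', 'disaster']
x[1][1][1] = 'suggestion'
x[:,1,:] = [['meal', 'warning', 'loss'], ['interaction', 'suggestion', 'employer']]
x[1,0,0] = 'scene'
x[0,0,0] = 'disaster'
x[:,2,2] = ['variety', 'outcome']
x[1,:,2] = ['energy', 'employer', 'outcome']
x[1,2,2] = 'outcome'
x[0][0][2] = 'teacher'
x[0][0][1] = 'singer'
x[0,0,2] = 'teacher'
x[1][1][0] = 'interaction'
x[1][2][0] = 'son'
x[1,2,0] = 'son'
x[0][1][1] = 'warning'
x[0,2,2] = 'variety'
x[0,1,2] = 'loss'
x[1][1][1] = 'suggestion'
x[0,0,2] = 'teacher'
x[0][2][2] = 'variety'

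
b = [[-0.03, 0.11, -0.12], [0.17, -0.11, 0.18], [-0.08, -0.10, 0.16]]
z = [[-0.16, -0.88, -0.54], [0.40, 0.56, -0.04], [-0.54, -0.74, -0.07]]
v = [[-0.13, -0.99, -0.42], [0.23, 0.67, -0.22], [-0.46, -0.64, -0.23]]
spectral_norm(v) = 1.46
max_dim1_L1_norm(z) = 1.58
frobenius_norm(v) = 1.55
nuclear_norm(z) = 2.02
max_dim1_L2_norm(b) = 0.27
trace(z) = 0.33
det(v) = -0.18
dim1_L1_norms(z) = [1.58, 1.0, 1.35]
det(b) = -0.00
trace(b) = 0.02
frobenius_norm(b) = 0.38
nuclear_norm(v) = 2.18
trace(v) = 0.31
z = v + b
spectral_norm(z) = 1.47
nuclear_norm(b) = 0.53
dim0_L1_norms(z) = [1.1, 2.18, 0.65]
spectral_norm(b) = 0.34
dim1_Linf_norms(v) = [0.99, 0.67, 0.64]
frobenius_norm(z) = 1.55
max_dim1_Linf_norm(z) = 0.88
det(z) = -0.04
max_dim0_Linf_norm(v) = 0.99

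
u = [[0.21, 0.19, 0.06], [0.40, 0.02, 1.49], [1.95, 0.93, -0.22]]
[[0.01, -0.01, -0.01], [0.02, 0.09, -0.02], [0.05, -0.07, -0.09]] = u@[[0.0, -0.0, -0.04], [0.06, -0.06, -0.01], [0.01, 0.06, 0.0]]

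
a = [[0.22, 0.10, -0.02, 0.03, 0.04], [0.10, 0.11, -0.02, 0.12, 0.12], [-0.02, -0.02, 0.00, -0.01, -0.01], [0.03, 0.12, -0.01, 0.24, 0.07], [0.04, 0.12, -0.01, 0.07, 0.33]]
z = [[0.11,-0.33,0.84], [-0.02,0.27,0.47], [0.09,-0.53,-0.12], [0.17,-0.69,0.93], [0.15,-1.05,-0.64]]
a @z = [[0.03, -0.1, 0.24], [0.05, -0.2, 0.17], [-0.00, 0.02, -0.03], [0.05, -0.21, 0.26], [0.06, -0.37, -0.05]]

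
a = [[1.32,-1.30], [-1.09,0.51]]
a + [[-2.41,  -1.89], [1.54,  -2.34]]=[[-1.09, -3.19], [0.45, -1.83]]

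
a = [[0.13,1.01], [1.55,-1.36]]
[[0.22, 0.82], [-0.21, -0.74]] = a @ [[0.05, 0.21], [0.21, 0.78]]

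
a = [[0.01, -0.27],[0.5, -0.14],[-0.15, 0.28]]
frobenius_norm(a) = 0.67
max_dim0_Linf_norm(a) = 0.5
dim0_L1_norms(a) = [0.66, 0.69]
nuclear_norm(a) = 0.90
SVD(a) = [[-0.26, 0.71],[-0.84, -0.5],[0.47, -0.49]] @ diag([0.5892506936431519, 0.3102960200213086]) @ [[-0.84, 0.55], [-0.55, -0.84]]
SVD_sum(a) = [[0.13,-0.08],[0.42,-0.27],[-0.23,0.15]] + [[-0.12, -0.19], [0.08, 0.13], [0.08, 0.13]]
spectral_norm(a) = 0.59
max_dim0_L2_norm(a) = 0.52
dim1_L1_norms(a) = [0.28, 0.64, 0.43]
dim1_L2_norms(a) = [0.27, 0.52, 0.32]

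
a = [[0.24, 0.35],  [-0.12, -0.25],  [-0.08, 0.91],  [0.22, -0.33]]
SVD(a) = [[0.32, 0.71], [-0.23, -0.36], [0.86, -0.14], [-0.32, 0.59]] @ diag([1.05971209823317, 0.35469743283290417]) @ [[-0.03, 1.00], [1.00, 0.03]]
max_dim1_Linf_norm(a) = 0.91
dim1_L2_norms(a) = [0.42, 0.28, 0.91, 0.4]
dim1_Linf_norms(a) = [0.35, 0.25, 0.91, 0.33]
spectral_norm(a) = 1.06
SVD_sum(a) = [[-0.01, 0.34],[0.01, -0.25],[-0.03, 0.91],[0.01, -0.34]] + [[0.25,0.01], [-0.13,-0.00], [-0.05,-0.00], [0.21,0.01]]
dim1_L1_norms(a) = [0.59, 0.37, 0.99, 0.55]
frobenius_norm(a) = 1.12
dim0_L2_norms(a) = [0.36, 1.06]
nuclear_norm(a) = 1.41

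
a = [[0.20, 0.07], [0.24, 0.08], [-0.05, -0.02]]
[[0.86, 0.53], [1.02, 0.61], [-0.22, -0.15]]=a@[[3.37, 0.70], [2.59, 5.57]]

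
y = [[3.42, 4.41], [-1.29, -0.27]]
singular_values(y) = [5.67, 0.84]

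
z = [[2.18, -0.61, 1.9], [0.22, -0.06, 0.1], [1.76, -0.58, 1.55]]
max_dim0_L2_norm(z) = 2.81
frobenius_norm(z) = 3.83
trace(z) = 3.67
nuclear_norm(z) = 3.96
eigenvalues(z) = [3.67, 0.07, -0.07]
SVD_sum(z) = [[2.17, -0.65, 1.9], [0.18, -0.05, 0.15], [1.77, -0.53, 1.55]] + [[0.0, 0.0, -0.01], [0.05, 0.01, -0.05], [-0.01, -0.0, 0.01]] + [[0.00,0.04,0.01], [-0.00,-0.01,-0.00], [-0.0,-0.05,-0.01]]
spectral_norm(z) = 3.82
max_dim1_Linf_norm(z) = 2.18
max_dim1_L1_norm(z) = 4.69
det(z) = -0.02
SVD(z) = [[-0.77, -0.1, -0.63], [-0.06, -0.97, 0.24], [-0.63, 0.22, 0.74]] @ diag([3.824113852473215, 0.07019640273015292, 0.06500544874248013]) @ [[-0.73, 0.22, -0.64], [-0.67, -0.11, 0.73], [-0.09, -0.97, -0.23]]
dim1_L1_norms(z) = [4.69, 0.38, 3.89]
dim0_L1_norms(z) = [4.16, 1.25, 3.55]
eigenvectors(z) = [[-0.78, -0.60, 0.3], [-0.06, -0.66, -0.75], [-0.63, 0.45, -0.59]]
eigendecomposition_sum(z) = [[2.17, -0.65, 1.92], [0.18, -0.05, 0.15], [1.76, -0.53, 1.55]] + [[0.02,0.03,-0.03], [0.02,0.03,-0.03], [-0.01,-0.02,0.02]] + [[-0.01, 0.02, 0.01],[0.02, -0.04, -0.03],[0.02, -0.03, -0.02]]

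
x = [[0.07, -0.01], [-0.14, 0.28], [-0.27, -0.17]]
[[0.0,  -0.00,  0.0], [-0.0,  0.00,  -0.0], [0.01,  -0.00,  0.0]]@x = [[0.0, 0.0], [0.0, 0.0], [0.00, -0.00]]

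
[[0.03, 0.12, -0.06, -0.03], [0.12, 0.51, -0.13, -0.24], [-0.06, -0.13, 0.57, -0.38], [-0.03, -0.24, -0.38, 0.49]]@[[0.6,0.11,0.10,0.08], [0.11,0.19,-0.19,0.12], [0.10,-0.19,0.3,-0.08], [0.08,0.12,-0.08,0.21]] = [[0.02, 0.03, -0.04, 0.02], [0.10, 0.11, -0.1, 0.03], [-0.02, -0.19, 0.22, -0.15], [-0.04, 0.08, -0.11, 0.1]]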